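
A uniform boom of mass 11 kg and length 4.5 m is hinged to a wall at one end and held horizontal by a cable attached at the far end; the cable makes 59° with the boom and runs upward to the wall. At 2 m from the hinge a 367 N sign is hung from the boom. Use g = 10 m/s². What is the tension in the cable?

Take torques about the hinge: T sin 59° · 4.5 = 11×10×2.25 + 367×2 = 981.5 N·m.
So T = 981.5 / (0.8572 × 4.5) = 254.46 N.

T ≈ 254 N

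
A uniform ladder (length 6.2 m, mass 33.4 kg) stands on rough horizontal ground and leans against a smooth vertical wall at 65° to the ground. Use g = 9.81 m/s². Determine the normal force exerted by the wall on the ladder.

Torques about the foot: N_wall · 6.2 sin 65° = 33.4×9.81×3.1 cos 65° → N_wall = 76.394 N.

N_wall ≈ 76.4 N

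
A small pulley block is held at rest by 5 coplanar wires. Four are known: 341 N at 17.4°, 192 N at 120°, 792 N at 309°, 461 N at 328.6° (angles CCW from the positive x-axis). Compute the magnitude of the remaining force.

F ≈ 1270 N

Sum the known components: ΣF_x = 1121 N, ΣF_y = -587.4 N.
For equilibrium the remaining force must supply (−ΣF_x, −ΣF_y) = (-1121, 587.4) N.
Magnitude = √((-1121)² + (587.4)²) = 1266 N; direction = atan2(587.4, -1121) = 152.4°.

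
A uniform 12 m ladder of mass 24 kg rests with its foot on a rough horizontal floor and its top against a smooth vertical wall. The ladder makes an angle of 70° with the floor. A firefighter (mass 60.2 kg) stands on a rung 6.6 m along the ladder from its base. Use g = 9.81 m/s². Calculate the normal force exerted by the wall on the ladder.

Torques about the foot: N_wall · 12 sin 70° = 24×9.81×6 cos 70° + 60.2×9.81×6.6 cos 70° → N_wall = 161.07 N.

N_wall ≈ 161 N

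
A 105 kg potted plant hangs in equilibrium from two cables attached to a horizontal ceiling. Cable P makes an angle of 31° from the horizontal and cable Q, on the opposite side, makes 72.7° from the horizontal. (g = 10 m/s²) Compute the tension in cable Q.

Weight W = 105 × 10 = 1050 N acts straight down.
Horizontal: T_P cos 31° = T_Q cos 72.7°  →  T_P = 0.3469 T_Q.
Vertical: T_P sin 31° + T_Q sin 72.7° = 1050.
Substituting the horizontal relation into the vertical equation gives 1.133 T_Q = 1050, so T_Q = 926.4 N.

T_Q ≈ 926 N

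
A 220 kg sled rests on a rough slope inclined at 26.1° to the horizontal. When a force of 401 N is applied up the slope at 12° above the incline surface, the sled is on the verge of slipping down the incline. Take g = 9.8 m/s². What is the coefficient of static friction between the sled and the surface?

On the verge of sliding down the incline, friction is at its maximum μN and acts up the slope.
Perpendicular to incline: N = W cos 26.1° − P sin 12° = 1936 − 83.37 = 1853 N.
Along incline: P cos 12° + μN = W sin 26.1° → μ = (W sin 26.1° − P cos 12°) / N = 0.3002.

μ ≈ 0.300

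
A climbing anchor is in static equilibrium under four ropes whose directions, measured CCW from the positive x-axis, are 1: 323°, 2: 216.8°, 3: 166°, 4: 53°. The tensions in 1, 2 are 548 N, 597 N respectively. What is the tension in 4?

T_4 ≈ 735 N

Resolve: ΣF_x = 548 cos 323° + 597 cos 216.8° + T_3 cos 166° + T_4 cos 53° = 0.
        ΣF_y = 548 sin 323° + 597 sin 216.8° + T_3 sin 166° + T_4 sin 53° = 0.
The known terms sum to (-40.38, -687.4) N, so -0.9703 T_3 + 0.6018 T_4 = 40.38 and 0.2419 T_3 + 0.7986 T_4 = 687.4.
Solving simultaneously: T_3 = 414.4 N, T_4 = 735.2 N.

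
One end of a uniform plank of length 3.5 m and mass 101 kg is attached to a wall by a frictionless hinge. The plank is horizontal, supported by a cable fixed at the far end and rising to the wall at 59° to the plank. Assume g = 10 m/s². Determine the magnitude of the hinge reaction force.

Take torques about the hinge: T sin 59° · 3.5 = 101×10×1.75 = 1767.5 N·m.
So T = 1767.5 / (0.8572 × 3.5) = 589.15 N.
ΣF_x = 0: H_x = T cos 59° = 303.43 N.
ΣF_y = 0: H_y = (101×10) − T sin 59° = 1010 − 505 = 505 N.
|H| = √(H_x² + H_y²) = √((303.43)² + (505)²) = 589.15 N.

|H| ≈ 589 N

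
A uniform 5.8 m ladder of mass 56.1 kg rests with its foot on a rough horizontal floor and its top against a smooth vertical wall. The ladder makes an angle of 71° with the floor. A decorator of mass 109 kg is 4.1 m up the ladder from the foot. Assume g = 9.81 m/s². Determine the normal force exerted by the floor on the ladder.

ΣF_y = 0: N_floor = 56.1×9.81 + 109×9.81 = 1619.6 N.

N_floor ≈ 1620 N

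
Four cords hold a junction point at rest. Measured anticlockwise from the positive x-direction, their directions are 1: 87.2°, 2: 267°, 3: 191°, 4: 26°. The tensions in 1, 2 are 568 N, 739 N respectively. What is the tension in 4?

Resolve: ΣF_x = 568 cos 87.2° + 739 cos 267° + T_3 cos 191° + T_4 cos 26° = 0.
        ΣF_y = 568 sin 87.2° + 739 sin 267° + T_3 sin 191° + T_4 sin 26° = 0.
The known terms sum to (-10.93, -170.7) N, so -0.9816 T_3 + 0.8988 T_4 = 10.93 and -0.1908 T_3 + 0.4384 T_4 = 170.7.
Solving simultaneously: T_3 = 574.2 N, T_4 = 639.2 N.

T_4 ≈ 639 N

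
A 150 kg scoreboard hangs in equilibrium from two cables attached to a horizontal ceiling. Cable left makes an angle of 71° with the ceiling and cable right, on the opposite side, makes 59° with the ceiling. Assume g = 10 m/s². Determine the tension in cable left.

Weight W = 150 × 10 = 1500 N acts straight down.
Horizontal: T_left cos 71° = T_right cos 59°  →  T_right = 0.6321 T_left.
Vertical: T_left sin 71° + T_right sin 59° = 1500.
Substituting the horizontal relation into the vertical equation gives 1.487 T_left = 1500, so T_left = 1009 N.

T_left ≈ 1010 N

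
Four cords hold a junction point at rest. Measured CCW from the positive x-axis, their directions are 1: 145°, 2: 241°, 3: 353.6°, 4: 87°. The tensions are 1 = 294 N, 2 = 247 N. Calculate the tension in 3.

Resolve: ΣF_x = 294 cos 145° + 247 cos 241° + T_3 cos 353.6° + T_4 cos 87° = 0.
        ΣF_y = 294 sin 145° + 247 sin 241° + T_3 sin 353.6° + T_4 sin 87° = 0.
The known terms sum to (-360.6, -47.4) N, so 0.9938 T_3 + 0.0523 T_4 = 360.6 and -0.1115 T_3 + 0.9986 T_4 = 47.4.
Solving simultaneously: T_3 = 358.2 N, T_4 = 87.45 N.

T_3 ≈ 358 N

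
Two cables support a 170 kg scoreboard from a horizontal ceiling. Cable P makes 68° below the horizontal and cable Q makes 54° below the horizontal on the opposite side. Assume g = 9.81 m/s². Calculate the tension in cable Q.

T_Q ≈ 737 N

Weight W = 170 × 9.81 = 1668 N acts straight down.
Horizontal: T_P cos 68° = T_Q cos 54°  →  T_P = 1.569 T_Q.
Vertical: T_P sin 68° + T_Q sin 54° = 1668.
Substituting the horizontal relation into the vertical equation gives 2.264 T_Q = 1668, so T_Q = 736.7 N.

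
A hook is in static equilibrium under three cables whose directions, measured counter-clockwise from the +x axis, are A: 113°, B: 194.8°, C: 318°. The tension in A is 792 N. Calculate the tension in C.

T_C ≈ 937 N

Resolve: ΣF_x = 792 cos 113° + T_B cos 194.8° + T_C cos 318° = 0.
        ΣF_y = 792 sin 113° + T_B sin 194.8° + T_C sin 318° = 0.
The known terms sum to (-309.5, 729) N, so -0.9668 T_B + 0.7431 T_C = 309.5 and -0.2554 T_B − 0.6691 T_C = -729.
Solving simultaneously: T_B = 400 N, T_C = 936.8 N.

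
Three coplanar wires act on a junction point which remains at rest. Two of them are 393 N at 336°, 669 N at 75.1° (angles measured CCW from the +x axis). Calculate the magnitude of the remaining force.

F ≈ 720 N

Sum the known components: ΣF_x = 531 N, ΣF_y = 486.7 N.
For equilibrium the remaining force must supply (−ΣF_x, −ΣF_y) = (-531, -486.7) N.
Magnitude = √((-531)² + (-486.7)²) = 720.3 N; direction = atan2(-486.7, -531) = 222.5°.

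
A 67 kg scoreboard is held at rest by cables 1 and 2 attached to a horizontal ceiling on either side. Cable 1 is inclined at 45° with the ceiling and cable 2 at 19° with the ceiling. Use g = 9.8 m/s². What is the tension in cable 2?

T_2 ≈ 517 N

Weight W = 67 × 9.8 = 656.6 N acts straight down.
Horizontal: T_1 cos 45° = T_2 cos 19°  →  T_1 = 1.337 T_2.
Vertical: T_1 sin 45° + T_2 sin 19° = 656.6.
Substituting the horizontal relation into the vertical equation gives 1.271 T_2 = 656.6, so T_2 = 516.6 N.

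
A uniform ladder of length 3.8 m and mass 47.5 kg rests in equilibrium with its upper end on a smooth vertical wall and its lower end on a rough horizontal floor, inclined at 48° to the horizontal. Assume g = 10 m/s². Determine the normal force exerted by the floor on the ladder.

ΣF_y = 0: N_floor = 47.5×10 = 475 N.

N_floor ≈ 475 N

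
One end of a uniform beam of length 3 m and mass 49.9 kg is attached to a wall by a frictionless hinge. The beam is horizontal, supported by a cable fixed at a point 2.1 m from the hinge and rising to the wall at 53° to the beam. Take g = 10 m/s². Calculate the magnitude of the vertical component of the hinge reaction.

|H_y| ≈ 143 N

Take torques about the hinge: T sin 53° · 2.1 = 49.9×10×1.5 = 748.5 N·m.
So T = 748.5 / (0.7986 × 2.1) = 446.3 N.
ΣF_y = 0: H_y = (49.9×10) − T sin 53° = 499 − 356.43 = 142.57 N.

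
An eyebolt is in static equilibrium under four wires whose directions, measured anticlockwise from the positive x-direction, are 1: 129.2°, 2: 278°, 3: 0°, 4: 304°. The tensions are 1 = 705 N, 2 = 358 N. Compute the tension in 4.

T_4 ≈ 231 N

Resolve: ΣF_x = 705 cos 129.2° + 358 cos 278° + T_3 cos 0° + T_4 cos 304° = 0.
        ΣF_y = 705 sin 129.2° + 358 sin 278° + T_3 sin 0° + T_4 sin 304° = 0.
The known terms sum to (-395.8, 191.8) N, so 1.0000 T_3 + 0.5592 T_4 = 395.8 and 0.0000 T_3 − 0.8290 T_4 = -191.8.
Solving simultaneously: T_3 = 266.4 N, T_4 = 231.4 N.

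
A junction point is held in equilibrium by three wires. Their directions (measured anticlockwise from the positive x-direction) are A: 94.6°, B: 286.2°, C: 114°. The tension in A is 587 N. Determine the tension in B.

T_B ≈ 1440 N

Resolve: ΣF_x = 587 cos 94.6° + T_B cos 286.2° + T_C cos 114° = 0.
        ΣF_y = 587 sin 94.6° + T_B sin 286.2° + T_C sin 114° = 0.
The known terms sum to (-47.08, 585.1) N, so 0.2790 T_B − 0.4067 T_C = 47.08 and -0.9603 T_B + 0.9135 T_C = -585.1.
Solving simultaneously: T_B = 1437 N, T_C = 869.7 N.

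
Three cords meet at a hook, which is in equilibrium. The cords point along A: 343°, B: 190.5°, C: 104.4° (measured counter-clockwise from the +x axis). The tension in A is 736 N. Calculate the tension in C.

Resolve: ΣF_x = 736 cos 343° + T_B cos 190.5° + T_C cos 104.4° = 0.
        ΣF_y = 736 sin 343° + T_B sin 190.5° + T_C sin 104.4° = 0.
The known terms sum to (703.8, -215.2) N, so -0.9833 T_B − 0.2487 T_C = -703.8 and -0.1822 T_B + 0.9686 T_C = 215.2.
Solving simultaneously: T_B = 629.7 N, T_C = 340.6 N.

T_C ≈ 341 N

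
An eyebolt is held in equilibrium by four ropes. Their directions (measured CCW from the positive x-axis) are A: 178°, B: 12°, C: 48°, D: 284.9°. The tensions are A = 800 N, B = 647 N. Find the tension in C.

Resolve: ΣF_x = 800 cos 178° + 647 cos 12° + T_C cos 48° + T_D cos 284.9° = 0.
        ΣF_y = 800 sin 178° + 647 sin 12° + T_C sin 48° + T_D sin 284.9° = 0.
The known terms sum to (-166.7, 162.4) N, so 0.6691 T_C + 0.2571 T_D = 166.7 and 0.7431 T_C − 0.9664 T_D = -162.4.
Solving simultaneously: T_C = 142.4 N, T_D = 277.6 N.

T_C ≈ 142 N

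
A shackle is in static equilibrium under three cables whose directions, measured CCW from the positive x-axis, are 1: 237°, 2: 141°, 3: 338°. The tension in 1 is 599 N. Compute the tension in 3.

Resolve: ΣF_x = 599 cos 237° + T_2 cos 141° + T_3 cos 338° = 0.
        ΣF_y = 599 sin 237° + T_2 sin 141° + T_3 sin 338° = 0.
The known terms sum to (-326.2, -502.4) N, so -0.7771 T_2 + 0.9272 T_3 = 326.2 and 0.6293 T_2 − 0.3746 T_3 = 502.4.
Solving simultaneously: T_2 = 2011 N, T_3 = 2038 N.

T_3 ≈ 2040 N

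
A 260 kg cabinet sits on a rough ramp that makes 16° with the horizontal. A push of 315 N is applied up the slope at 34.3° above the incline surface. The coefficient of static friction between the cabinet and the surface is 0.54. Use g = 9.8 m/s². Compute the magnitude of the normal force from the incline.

N ≈ 2270 N

Axes along / perpendicular to the incline. W sin 16° = 702.3 N down-slope; W cos 16° = 2449 N into the surface.
Perpendicular: N = W cos 16° − P sin 34.3° = 2449 − 177.5 = 2272 N.
Along incline: P cos 34.3° + f = W sin 16° (friction acts up-slope) → f = 702.3 − 260.2 = 442.1 N.
|f| = 442.1 N ≤ μN = 1227 N, so the cabinet is indeed static.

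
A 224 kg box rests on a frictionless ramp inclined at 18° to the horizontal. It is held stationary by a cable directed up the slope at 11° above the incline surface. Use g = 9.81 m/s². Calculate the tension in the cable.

T ≈ 692 N

Take axes along and perpendicular to the incline. Weight components: W sin 18° = 679 N down-slope, W cos 18° = 2090 N into the surface.
Along incline: T cos 11° = W sin 18° → T = 691.8 N.
Perpendicular: N = W cos 18° − T sin 11° = 1958 N.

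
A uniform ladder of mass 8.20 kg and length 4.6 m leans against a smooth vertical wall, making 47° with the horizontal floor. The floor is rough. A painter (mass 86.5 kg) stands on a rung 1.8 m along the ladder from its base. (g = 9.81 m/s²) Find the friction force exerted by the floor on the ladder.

Torques about the foot: N_wall · 4.6 sin 47° = 8.20×9.81×2.3 cos 47° + 86.5×9.81×1.8 cos 47° → N_wall = 347.15 N.
ΣF_x = 0: f_floor = N_wall = 347.15 N.

f ≈ 347 N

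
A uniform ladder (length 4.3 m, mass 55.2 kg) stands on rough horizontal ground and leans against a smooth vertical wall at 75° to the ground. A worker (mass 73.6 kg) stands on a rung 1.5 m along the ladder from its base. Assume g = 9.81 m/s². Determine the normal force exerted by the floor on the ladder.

N_floor ≈ 1260 N

ΣF_y = 0: N_floor = 55.2×9.81 + 73.6×9.81 = 1263.5 N.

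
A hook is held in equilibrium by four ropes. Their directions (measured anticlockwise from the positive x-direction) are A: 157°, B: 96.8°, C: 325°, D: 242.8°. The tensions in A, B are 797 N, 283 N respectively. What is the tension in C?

Resolve: ΣF_x = 797 cos 157° + 283 cos 96.8° + T_C cos 325° + T_D cos 242.8° = 0.
        ΣF_y = 797 sin 157° + 283 sin 96.8° + T_C sin 325° + T_D sin 242.8° = 0.
The known terms sum to (-767.2, 592.4) N, so 0.8192 T_C − 0.4571 T_D = 767.2 and -0.5736 T_C − 0.8894 T_D = -592.4.
Solving simultaneously: T_C = 962 N, T_D = 45.69 N.

T_C ≈ 962 N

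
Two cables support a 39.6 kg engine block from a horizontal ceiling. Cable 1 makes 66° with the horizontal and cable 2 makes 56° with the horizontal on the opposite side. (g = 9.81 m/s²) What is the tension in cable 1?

T_1 ≈ 256 N

Weight W = 39.6 × 9.81 = 388.5 N acts straight down.
Horizontal: T_1 cos 66° = T_2 cos 56°  →  T_2 = 0.7274 T_1.
Vertical: T_1 sin 66° + T_2 sin 56° = 388.5.
Substituting the horizontal relation into the vertical equation gives 1.517 T_1 = 388.5, so T_1 = 256.2 N.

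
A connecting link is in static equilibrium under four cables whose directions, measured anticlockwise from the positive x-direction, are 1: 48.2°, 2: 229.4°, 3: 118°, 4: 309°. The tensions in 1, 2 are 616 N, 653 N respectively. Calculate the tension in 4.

T_4 ≈ 157 N

Resolve: ΣF_x = 616 cos 48.2° + 653 cos 229.4° + T_3 cos 118° + T_4 cos 309° = 0.
        ΣF_y = 616 sin 48.2° + 653 sin 229.4° + T_3 sin 118° + T_4 sin 309° = 0.
The known terms sum to (-14.37, -36.59) N, so -0.4695 T_3 + 0.6293 T_4 = 14.37 and 0.8829 T_3 − 0.7771 T_4 = 36.59.
Solving simultaneously: T_3 = 179.2 N, T_4 = 156.5 N.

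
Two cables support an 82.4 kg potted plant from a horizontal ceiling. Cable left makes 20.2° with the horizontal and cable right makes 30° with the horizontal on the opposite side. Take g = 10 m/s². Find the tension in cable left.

T_left ≈ 929 N

Weight W = 82.4 × 10 = 824 N acts straight down.
Horizontal: T_left cos 20.2° = T_right cos 30°  →  T_right = 1.084 T_left.
Vertical: T_left sin 20.2° + T_right sin 30° = 824.
Substituting the horizontal relation into the vertical equation gives 0.8871 T_left = 824, so T_left = 928.8 N.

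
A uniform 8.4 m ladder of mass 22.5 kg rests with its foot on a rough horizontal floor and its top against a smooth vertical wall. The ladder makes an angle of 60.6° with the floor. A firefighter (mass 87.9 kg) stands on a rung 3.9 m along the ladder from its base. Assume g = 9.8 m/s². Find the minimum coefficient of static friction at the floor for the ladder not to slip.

μ_min ≈ 0.266

ΣF_y = 0: N_floor = 22.5×9.8 + 87.9×9.8 = 1081.9 N.
Torques about the foot: N_wall · 8.4 sin 60.6° = 22.5×9.8×4.2 cos 60.6° + 87.9×9.8×3.9 cos 60.6° → N_wall = 287.48 N.
ΣF_x = 0: f_floor = N_wall = 287.48 N.
μ_min = f_floor / N_floor = 287.48 / 1081.9 = 0.2657.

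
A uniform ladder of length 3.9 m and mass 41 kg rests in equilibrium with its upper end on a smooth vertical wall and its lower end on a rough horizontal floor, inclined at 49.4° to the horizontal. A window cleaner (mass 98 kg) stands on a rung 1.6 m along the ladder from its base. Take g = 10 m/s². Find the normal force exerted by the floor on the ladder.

ΣF_y = 0: N_floor = 41×10 + 98×10 = 1390 N.

N_floor ≈ 1390 N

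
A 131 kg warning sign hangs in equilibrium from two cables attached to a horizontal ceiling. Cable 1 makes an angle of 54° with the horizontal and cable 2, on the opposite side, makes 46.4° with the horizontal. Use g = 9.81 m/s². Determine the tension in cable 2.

Weight W = 131 × 9.81 = 1285 N acts straight down.
Horizontal: T_1 cos 54° = T_2 cos 46.4°  →  T_1 = 1.173 T_2.
Vertical: T_1 sin 54° + T_2 sin 46.4° = 1285.
Substituting the horizontal relation into the vertical equation gives 1.673 T_2 = 1285, so T_2 = 768 N.

T_2 ≈ 768 N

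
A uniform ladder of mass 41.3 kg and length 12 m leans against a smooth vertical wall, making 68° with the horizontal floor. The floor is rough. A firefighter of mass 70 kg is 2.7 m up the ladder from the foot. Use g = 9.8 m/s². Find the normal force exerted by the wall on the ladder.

N_wall ≈ 144 N

Torques about the foot: N_wall · 12 sin 68° = 41.3×9.8×6 cos 68° + 70×9.8×2.7 cos 68° → N_wall = 144.12 N.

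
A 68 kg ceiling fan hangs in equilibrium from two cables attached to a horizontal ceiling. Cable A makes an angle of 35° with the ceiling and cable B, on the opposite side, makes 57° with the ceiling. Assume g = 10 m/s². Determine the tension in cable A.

T_A ≈ 371 N

Weight W = 68 × 10 = 680 N acts straight down.
Horizontal: T_A cos 35° = T_B cos 57°  →  T_B = 1.504 T_A.
Vertical: T_A sin 35° + T_B sin 57° = 680.
Substituting the horizontal relation into the vertical equation gives 1.835 T_A = 680, so T_A = 370.6 N.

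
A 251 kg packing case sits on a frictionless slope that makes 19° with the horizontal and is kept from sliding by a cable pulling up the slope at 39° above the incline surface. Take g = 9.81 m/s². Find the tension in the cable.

T ≈ 1030 N

Take axes along and perpendicular to the incline. Weight components: W sin 19° = 801.6 N down-slope, W cos 19° = 2328 N into the surface.
Along incline: T cos 39° = W sin 19° → T = 1032 N.
Perpendicular: N = W cos 19° − T sin 39° = 1679 N.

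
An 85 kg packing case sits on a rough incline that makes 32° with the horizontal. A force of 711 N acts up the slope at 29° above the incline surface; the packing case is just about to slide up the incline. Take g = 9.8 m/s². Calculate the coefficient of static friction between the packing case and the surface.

On the verge of sliding up the incline, friction is at its maximum μN and acts down the slope.
Perpendicular to incline: N = W cos 32° − P sin 29° = 706.4 − 344.7 = 361.7 N.
Along incline: P cos 29° − μN = W sin 32° → μ = −(W sin 32° − P cos 29°) / N = 0.4988.

μ ≈ 0.499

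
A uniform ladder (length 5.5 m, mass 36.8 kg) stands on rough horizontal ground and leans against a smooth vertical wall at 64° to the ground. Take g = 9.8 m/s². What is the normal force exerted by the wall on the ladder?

Torques about the foot: N_wall · 5.5 sin 64° = 36.8×9.8×2.75 cos 64° → N_wall = 87.948 N.

N_wall ≈ 87.9 N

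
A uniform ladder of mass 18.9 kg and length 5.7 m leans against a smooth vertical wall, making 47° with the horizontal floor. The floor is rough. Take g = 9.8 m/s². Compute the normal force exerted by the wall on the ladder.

N_wall ≈ 86.4 N

Torques about the foot: N_wall · 5.7 sin 47° = 18.9×9.8×2.85 cos 47° → N_wall = 86.36 N.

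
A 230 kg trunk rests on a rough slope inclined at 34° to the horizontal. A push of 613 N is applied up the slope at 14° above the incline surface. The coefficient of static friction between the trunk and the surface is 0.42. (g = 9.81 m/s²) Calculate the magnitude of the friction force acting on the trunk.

Axes along / perpendicular to the incline. W sin 34° = 1262 N down-slope; W cos 34° = 1871 N into the surface.
Perpendicular: N = W cos 34° − P sin 14° = 1871 − 148.3 = 1722 N.
Along incline: P cos 14° + f = W sin 34° (friction acts up-slope) → f = 1262 − 594.8 = 666.9 N.
|f| = 666.9 N ≤ μN = 723.3 N, so the trunk is indeed static.

f ≈ 667 N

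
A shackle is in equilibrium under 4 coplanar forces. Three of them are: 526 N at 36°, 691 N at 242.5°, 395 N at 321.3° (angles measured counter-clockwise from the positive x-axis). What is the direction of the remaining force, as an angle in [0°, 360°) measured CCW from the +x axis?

Sum the known components: ΣF_x = 414.7 N, ΣF_y = -550.7 N.
For equilibrium the remaining force must supply (−ΣF_x, −ΣF_y) = (-414.7, 550.7) N.
Magnitude = √((-414.7)² + (550.7)²) = 689.4 N; direction = atan2(550.7, -414.7) = 127.0°.

θ ≈ 127°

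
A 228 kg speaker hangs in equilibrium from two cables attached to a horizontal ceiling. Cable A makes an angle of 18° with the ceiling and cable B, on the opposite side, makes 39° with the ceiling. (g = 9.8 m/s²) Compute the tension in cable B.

Weight W = 228 × 9.8 = 2234 N acts straight down.
Horizontal: T_A cos 18° = T_B cos 39°  →  T_A = 0.8171 T_B.
Vertical: T_A sin 18° + T_B sin 39° = 2234.
Substituting the horizontal relation into the vertical equation gives 0.8818 T_B = 2234, so T_B = 2534 N.

T_B ≈ 2530 N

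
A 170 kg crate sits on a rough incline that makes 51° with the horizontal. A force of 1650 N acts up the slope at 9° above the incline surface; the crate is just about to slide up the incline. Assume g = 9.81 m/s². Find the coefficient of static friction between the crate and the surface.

μ ≈ 0.422

On the verge of sliding up the incline, friction is at its maximum μN and acts down the slope.
Perpendicular to incline: N = W cos 51° − P sin 9° = 1050 − 258.1 = 791.4 N.
Along incline: P cos 9° − μN = W sin 51° → μ = −(W sin 51° − P cos 9°) / N = 0.4216.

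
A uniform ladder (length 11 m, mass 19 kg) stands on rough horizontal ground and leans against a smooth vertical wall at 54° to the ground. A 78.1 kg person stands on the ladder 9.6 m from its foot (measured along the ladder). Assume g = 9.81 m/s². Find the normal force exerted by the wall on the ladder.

Torques about the foot: N_wall · 11 sin 54° = 19×9.81×5.5 cos 54° + 78.1×9.81×9.6 cos 54° → N_wall = 553.51 N.

N_wall ≈ 554 N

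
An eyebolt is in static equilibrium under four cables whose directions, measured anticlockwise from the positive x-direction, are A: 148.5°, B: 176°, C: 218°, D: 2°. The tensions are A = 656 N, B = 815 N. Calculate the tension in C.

Resolve: ΣF_x = 656 cos 148.5° + 815 cos 176° + T_C cos 218° + T_D cos 2° = 0.
        ΣF_y = 656 sin 148.5° + 815 sin 176° + T_C sin 218° + T_D sin 2° = 0.
The known terms sum to (-1372, 399.6) N, so -0.7880 T_C + 0.9994 T_D = 1372 and -0.6157 T_C + 0.0349 T_D = -399.6.
Solving simultaneously: T_C = 760.9 N, T_D = 1973 N.

T_C ≈ 761 N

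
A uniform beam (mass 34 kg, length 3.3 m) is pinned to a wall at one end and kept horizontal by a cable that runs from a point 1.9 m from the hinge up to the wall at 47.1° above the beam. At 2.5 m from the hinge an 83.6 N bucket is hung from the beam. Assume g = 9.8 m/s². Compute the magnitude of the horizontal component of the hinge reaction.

Take torques about the hinge: T sin 47.1° · 1.9 = 34×9.8×1.65 + 83.6×2.5 = 758.78 N·m.
So T = 758.78 / (0.7325 × 1.9) = 545.17 N.
ΣF_x = 0: H_x = T cos 47.1° = 371.11 N.

H_x ≈ 371 N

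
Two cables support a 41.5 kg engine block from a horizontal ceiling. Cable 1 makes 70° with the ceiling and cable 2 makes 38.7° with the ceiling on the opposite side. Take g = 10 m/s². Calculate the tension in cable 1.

T_1 ≈ 342 N

Weight W = 41.5 × 10 = 415 N acts straight down.
Horizontal: T_1 cos 70° = T_2 cos 38.7°  →  T_2 = 0.4382 T_1.
Vertical: T_1 sin 70° + T_2 sin 38.7° = 415.
Substituting the horizontal relation into the vertical equation gives 1.214 T_1 = 415, so T_1 = 341.9 N.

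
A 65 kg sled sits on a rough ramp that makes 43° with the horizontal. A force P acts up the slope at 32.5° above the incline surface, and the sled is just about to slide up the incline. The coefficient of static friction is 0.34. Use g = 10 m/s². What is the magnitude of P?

P ≈ 590 N

On the verge of sliding up the incline, friction equals μN and acts down the slope.
Perpendicular: N + P sin 32.5° = W cos 43° = 475.4 N.
Along incline: P cos 32.5° = W sin 43° + μN  with W sin 43° = 443.3 N.
Solving the pair for P and N: P = 589.6 N, N = 158.6 N (and f = μN = 53.93 N).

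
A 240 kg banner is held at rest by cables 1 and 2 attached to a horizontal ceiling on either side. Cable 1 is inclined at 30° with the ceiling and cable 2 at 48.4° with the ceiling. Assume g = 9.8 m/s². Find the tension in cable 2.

Weight W = 240 × 9.8 = 2352 N acts straight down.
Horizontal: T_1 cos 30° = T_2 cos 48.4°  →  T_1 = 0.7666 T_2.
Vertical: T_1 sin 30° + T_2 sin 48.4° = 2352.
Substituting the horizontal relation into the vertical equation gives 1.131 T_2 = 2352, so T_2 = 2079 N.

T_2 ≈ 2080 N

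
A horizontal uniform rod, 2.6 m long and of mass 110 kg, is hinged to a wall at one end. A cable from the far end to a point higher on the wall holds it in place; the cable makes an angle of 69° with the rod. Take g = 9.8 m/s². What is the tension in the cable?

T ≈ 577 N

Take torques about the hinge: T sin 69° · 2.6 = 110×9.8×1.3 = 1401.4 N·m.
So T = 1401.4 / (0.9336 × 2.6) = 577.35 N.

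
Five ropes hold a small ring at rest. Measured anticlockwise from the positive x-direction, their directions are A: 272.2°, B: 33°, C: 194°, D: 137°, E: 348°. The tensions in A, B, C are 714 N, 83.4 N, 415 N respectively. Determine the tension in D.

T_D ≈ 1580 N

Resolve: ΣF_x = 714 cos 272.2° + 83.4 cos 33° + 415 cos 194° + T_D cos 137° + T_E cos 348° = 0.
        ΣF_y = 714 sin 272.2° + 83.4 sin 33° + 415 sin 194° + T_D sin 137° + T_E sin 348° = 0.
The known terms sum to (-305.3, -768.4) N, so -0.7314 T_D + 0.9781 T_E = 305.3 and 0.6820 T_D − 0.2079 T_E = 768.4.
Solving simultaneously: T_D = 1583 N, T_E = 1495 N.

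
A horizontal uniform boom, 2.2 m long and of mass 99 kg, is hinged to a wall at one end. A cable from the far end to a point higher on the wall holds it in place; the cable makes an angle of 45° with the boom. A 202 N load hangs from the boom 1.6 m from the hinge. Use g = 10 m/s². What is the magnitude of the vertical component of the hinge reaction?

|H_y| ≈ 550 N

Take torques about the hinge: T sin 45° · 2.2 = 99×10×1.1 + 202×1.6 = 1412.2 N·m.
So T = 1412.2 / (0.7071 × 2.2) = 907.8 N.
ΣF_y = 0: H_y = (99×10 + 202) − T sin 45° = 1192 − 641.91 = 550.09 N.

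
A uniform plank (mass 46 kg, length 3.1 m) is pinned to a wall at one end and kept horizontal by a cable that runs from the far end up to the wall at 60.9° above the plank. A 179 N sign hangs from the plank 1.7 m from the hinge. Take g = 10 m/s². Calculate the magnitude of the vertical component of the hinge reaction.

Take torques about the hinge: T sin 60.9° · 3.1 = 46×10×1.55 + 179×1.7 = 1017.3 N·m.
So T = 1017.3 / (0.8738 × 3.1) = 375.57 N.
ΣF_y = 0: H_y = (46×10 + 179) − T sin 60.9° = 639 − 328.16 = 310.84 N.

|H_y| ≈ 311 N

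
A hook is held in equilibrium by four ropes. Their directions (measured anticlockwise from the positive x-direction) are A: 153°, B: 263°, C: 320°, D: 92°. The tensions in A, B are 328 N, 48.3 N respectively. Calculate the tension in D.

T_D ≈ 154 N

Resolve: ΣF_x = 328 cos 153° + 48.3 cos 263° + T_C cos 320° + T_D cos 92° = 0.
        ΣF_y = 328 sin 153° + 48.3 sin 263° + T_C sin 320° + T_D sin 92° = 0.
The known terms sum to (-298.1, 101) N, so 0.7660 T_C − 0.0349 T_D = 298.1 and -0.6428 T_C + 0.9994 T_D = -101.
Solving simultaneously: T_C = 396.2 N, T_D = 153.8 N.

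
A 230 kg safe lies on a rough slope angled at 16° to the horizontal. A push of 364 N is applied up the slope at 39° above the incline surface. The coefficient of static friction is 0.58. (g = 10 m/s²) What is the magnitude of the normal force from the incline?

N ≈ 1980 N

Axes along / perpendicular to the incline. W sin 16° = 634 N down-slope; W cos 16° = 2211 N into the surface.
Perpendicular: N = W cos 16° − P sin 39° = 2211 − 229.1 = 1982 N.
Along incline: P cos 39° + f = W sin 16° (friction acts up-slope) → f = 634 − 282.9 = 351.1 N.
|f| = 351.1 N ≤ μN = 1149 N, so the safe is indeed static.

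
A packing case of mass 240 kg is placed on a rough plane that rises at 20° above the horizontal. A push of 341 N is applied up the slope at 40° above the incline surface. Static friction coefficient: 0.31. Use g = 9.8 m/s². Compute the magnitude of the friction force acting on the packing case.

Axes along / perpendicular to the incline. W sin 20° = 804.4 N down-slope; W cos 20° = 2210 N into the surface.
Perpendicular: N = W cos 20° − P sin 40° = 2210 − 219.2 = 1991 N.
Along incline: P cos 40° + f = W sin 20° (friction acts up-slope) → f = 804.4 − 261.2 = 543.2 N.
|f| = 543.2 N ≤ μN = 617.2 N, so the packing case is indeed static.

f ≈ 543 N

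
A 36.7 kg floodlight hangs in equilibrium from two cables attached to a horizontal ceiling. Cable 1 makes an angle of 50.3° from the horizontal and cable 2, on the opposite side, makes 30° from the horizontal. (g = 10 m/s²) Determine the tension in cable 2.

Weight W = 36.7 × 10 = 367 N acts straight down.
Horizontal: T_1 cos 50.3° = T_2 cos 30°  →  T_1 = 1.356 T_2.
Vertical: T_1 sin 50.3° + T_2 sin 30° = 367.
Substituting the horizontal relation into the vertical equation gives 1.543 T_2 = 367, so T_2 = 237.8 N.

T_2 ≈ 238 N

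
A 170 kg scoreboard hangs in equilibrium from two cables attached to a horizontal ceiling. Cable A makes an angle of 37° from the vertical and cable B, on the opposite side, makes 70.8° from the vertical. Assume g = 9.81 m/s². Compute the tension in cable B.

Angles from the horizontal: cable A is 90° − 37° = 53°, cable B is 90° − 70.8° = 19.2°.
Weight W = 170 × 9.81 = 1668 N acts straight down.
Horizontal: T_A cos 53° = T_B cos 19.2°  →  T_A = 1.569 T_B.
Vertical: T_A sin 53° + T_B sin 19.2° = 1668.
Substituting the horizontal relation into the vertical equation gives 1.582 T_B = 1668, so T_B = 1054 N.

T_B ≈ 1050 N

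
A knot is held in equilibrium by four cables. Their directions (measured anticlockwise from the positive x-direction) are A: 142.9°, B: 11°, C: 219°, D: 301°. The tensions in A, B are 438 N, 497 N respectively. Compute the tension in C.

Resolve: ΣF_x = 438 cos 142.9° + 497 cos 11° + T_C cos 219° + T_D cos 301° = 0.
        ΣF_y = 438 sin 142.9° + 497 sin 11° + T_C sin 219° + T_D sin 301° = 0.
The known terms sum to (138.5, 359) N, so -0.7771 T_C + 0.5150 T_D = -138.5 and -0.6293 T_C − 0.8572 T_D = -359.
Solving simultaneously: T_C = 306.6 N, T_D = 193.7 N.

T_C ≈ 307 N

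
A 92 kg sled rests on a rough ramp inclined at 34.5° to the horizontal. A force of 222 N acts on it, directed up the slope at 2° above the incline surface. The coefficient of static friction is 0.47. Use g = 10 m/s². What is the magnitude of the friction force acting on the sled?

f ≈ 299 N

Axes along / perpendicular to the incline. W sin 34.5° = 521.1 N down-slope; W cos 34.5° = 758.2 N into the surface.
Perpendicular: N = W cos 34.5° − P sin 2° = 758.2 − 7.748 = 750.4 N.
Along incline: P cos 2° + f = W sin 34.5° (friction acts up-slope) → f = 521.1 − 221.9 = 299.2 N.
|f| = 299.2 N ≤ μN = 352.7 N, so the sled is indeed static.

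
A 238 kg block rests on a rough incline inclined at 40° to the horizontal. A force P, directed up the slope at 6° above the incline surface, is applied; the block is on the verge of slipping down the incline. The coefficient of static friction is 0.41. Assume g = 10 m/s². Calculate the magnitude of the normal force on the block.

N ≈ 1740 N

On the verge of sliding down the incline, friction equals μN and acts up the slope.
Perpendicular: N + P sin 6° = W cos 40° = 1823 N.
Along incline: P cos 6° + μN = W sin 40° with W sin 40° = 1530 N.
Solving the pair for P and N: P = 822.1 N, N = 1737 N (and f = μN = 712.3 N).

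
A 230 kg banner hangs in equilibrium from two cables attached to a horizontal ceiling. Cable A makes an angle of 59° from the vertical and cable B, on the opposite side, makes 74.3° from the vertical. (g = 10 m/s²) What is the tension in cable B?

Angles from the horizontal: cable A is 90° − 59° = 31°, cable B is 90° − 74.3° = 15.7°.
Weight W = 230 × 10 = 2300 N acts straight down.
Horizontal: T_A cos 31° = T_B cos 15.7°  →  T_A = 1.123 T_B.
Vertical: T_A sin 31° + T_B sin 15.7° = 2300.
Substituting the horizontal relation into the vertical equation gives 0.849 T_B = 2300, so T_B = 2709 N.

T_B ≈ 2710 N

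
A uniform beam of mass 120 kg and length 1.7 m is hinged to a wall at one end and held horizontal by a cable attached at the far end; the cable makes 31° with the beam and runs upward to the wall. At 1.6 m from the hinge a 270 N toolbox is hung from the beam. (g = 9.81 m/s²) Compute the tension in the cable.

Take torques about the hinge: T sin 31° · 1.7 = 120×9.81×0.85 + 270×1.6 = 1432.6 N·m.
So T = 1432.6 / (0.5150 × 1.7) = 1636.2 N.

T ≈ 1640 N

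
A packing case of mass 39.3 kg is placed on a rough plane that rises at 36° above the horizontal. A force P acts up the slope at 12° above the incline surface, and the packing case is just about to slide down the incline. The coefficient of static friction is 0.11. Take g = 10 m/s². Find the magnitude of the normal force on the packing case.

On the verge of sliding down the incline, friction equals μN and acts up the slope.
Perpendicular: N + P sin 12° = W cos 36° = 317.9 N.
Along incline: P cos 12° + μN = W sin 36° with W sin 36° = 231 N.
Solving the pair for P and N: P = 205.2 N, N = 275.3 N (and f = μN = 30.28 N).

N ≈ 275 N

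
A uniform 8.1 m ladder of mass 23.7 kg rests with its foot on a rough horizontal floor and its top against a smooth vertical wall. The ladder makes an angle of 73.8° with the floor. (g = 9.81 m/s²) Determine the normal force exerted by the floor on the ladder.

ΣF_y = 0: N_floor = 23.7×9.81 = 232.5 N.

N_floor ≈ 232 N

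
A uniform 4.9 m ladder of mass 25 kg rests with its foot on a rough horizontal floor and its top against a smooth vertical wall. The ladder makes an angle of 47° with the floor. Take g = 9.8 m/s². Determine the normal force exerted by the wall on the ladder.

Torques about the foot: N_wall · 4.9 sin 47° = 25×9.8×2.45 cos 47° → N_wall = 114.23 N.

N_wall ≈ 114 N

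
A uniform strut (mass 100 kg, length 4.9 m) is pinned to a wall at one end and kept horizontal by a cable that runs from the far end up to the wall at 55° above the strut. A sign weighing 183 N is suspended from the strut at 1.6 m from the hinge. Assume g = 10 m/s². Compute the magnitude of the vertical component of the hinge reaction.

Take torques about the hinge: T sin 55° · 4.9 = 100×10×2.45 + 183×1.6 = 2742.8 N·m.
So T = 2742.8 / (0.8192 × 4.9) = 683.33 N.
ΣF_y = 0: H_y = (100×10 + 183) − T sin 55° = 1183 − 559.76 = 623.24 N.

|H_y| ≈ 623 N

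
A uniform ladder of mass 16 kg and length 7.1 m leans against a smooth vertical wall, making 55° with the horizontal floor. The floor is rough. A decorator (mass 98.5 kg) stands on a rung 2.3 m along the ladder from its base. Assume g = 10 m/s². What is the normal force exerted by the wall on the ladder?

Torques about the foot: N_wall · 7.1 sin 55° = 16×10×3.55 cos 55° + 98.5×10×2.3 cos 55° → N_wall = 279.44 N.

N_wall ≈ 279 N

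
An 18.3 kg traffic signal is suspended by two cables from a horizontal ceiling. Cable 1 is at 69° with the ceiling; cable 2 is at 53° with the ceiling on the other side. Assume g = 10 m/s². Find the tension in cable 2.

Weight W = 18.3 × 10 = 183 N acts straight down.
Horizontal: T_1 cos 69° = T_2 cos 53°  →  T_1 = 1.679 T_2.
Vertical: T_1 sin 69° + T_2 sin 53° = 183.
Substituting the horizontal relation into the vertical equation gives 2.366 T_2 = 183, so T_2 = 77.33 N.

T_2 ≈ 77.3 N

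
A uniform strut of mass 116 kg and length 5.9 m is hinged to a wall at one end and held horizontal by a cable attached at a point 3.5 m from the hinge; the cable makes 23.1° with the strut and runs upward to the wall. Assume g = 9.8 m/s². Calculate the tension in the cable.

Take torques about the hinge: T sin 23.1° · 3.5 = 116×9.8×2.95 = 3353.6 N·m.
So T = 3353.6 / (0.3923 × 3.5) = 2442.2 N.

T ≈ 2440 N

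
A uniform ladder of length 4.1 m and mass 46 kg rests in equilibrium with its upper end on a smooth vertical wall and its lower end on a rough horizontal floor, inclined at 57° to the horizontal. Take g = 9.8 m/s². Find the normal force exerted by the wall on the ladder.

Torques about the foot: N_wall · 4.1 sin 57° = 46×9.8×2.05 cos 57° → N_wall = 146.38 N.

N_wall ≈ 146 N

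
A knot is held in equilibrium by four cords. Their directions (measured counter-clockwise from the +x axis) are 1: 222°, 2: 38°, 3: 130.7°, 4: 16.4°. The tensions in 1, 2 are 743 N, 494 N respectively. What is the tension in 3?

T_3 ≈ 153 N

Resolve: ΣF_x = 743 cos 222° + 494 cos 38° + T_3 cos 130.7° + T_4 cos 16.4° = 0.
        ΣF_y = 743 sin 222° + 494 sin 38° + T_3 sin 130.7° + T_4 sin 16.4° = 0.
The known terms sum to (-162.9, -193) N, so -0.6521 T_3 + 0.9593 T_4 = 162.9 and 0.7581 T_3 + 0.2823 T_4 = 193.
Solving simultaneously: T_3 = 152.7 N, T_4 = 273.6 N.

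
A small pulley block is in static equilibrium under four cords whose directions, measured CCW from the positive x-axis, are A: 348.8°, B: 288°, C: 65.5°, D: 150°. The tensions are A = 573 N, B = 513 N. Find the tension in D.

T_D ≈ 908 N

Resolve: ΣF_x = 573 cos 348.8° + 513 cos 288° + T_C cos 65.5° + T_D cos 150° = 0.
        ΣF_y = 573 sin 348.8° + 513 sin 288° + T_C sin 65.5° + T_D sin 150° = 0.
The known terms sum to (720.6, -599.2) N, so 0.4147 T_C − 0.8660 T_D = -720.6 and 0.9100 T_C + 0.5000 T_D = 599.2.
Solving simultaneously: T_C = 159.3 N, T_D = 908.4 N.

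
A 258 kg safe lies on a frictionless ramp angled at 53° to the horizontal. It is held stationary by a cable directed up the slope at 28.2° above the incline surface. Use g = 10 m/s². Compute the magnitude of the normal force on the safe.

N ≈ 448 N

Take axes along and perpendicular to the incline. Weight components: W sin 53° = 2060 N down-slope, W cos 53° = 1553 N into the surface.
Along incline: T cos 28.2° = W sin 53° → T = 2338 N.
Perpendicular: N = W cos 53° − T sin 28.2° = 447.9 N.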